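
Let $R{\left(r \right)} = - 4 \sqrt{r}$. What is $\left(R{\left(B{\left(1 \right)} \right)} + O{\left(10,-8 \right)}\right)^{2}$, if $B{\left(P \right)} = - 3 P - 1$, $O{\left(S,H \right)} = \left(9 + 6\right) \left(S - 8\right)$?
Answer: $836 - 480 i \approx 836.0 - 480.0 i$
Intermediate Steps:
$O{\left(S,H \right)} = -120 + 15 S$ ($O{\left(S,H \right)} = 15 \left(-8 + S\right) = -120 + 15 S$)
$B{\left(P \right)} = -1 - 3 P$
$\left(R{\left(B{\left(1 \right)} \right)} + O{\left(10,-8 \right)}\right)^{2} = \left(- 4 \sqrt{-1 - 3} + \left(-120 + 15 \cdot 10\right)\right)^{2} = \left(- 4 \sqrt{-1 - 3} + \left(-120 + 150\right)\right)^{2} = \left(- 4 \sqrt{-4} + 30\right)^{2} = \left(- 4 \cdot 2 i + 30\right)^{2} = \left(- 8 i + 30\right)^{2} = \left(30 - 8 i\right)^{2}$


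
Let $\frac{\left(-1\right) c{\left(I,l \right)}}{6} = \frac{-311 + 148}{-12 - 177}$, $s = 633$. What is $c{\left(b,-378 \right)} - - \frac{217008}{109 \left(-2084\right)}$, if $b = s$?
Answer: $- \frac{21931090}{3577707} \approx -6.1299$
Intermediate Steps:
$b = 633$
$c{\left(I,l \right)} = - \frac{326}{63}$ ($c{\left(I,l \right)} = - 6 \frac{-311 + 148}{-12 - 177} = - 6 \left(- \frac{163}{-189}\right) = - 6 \left(\left(-163\right) \left(- \frac{1}{189}\right)\right) = \left(-6\right) \frac{163}{189} = - \frac{326}{63}$)
$c{\left(b,-378 \right)} - - \frac{217008}{109 \left(-2084\right)} = - \frac{326}{63} - - \frac{217008}{109 \left(-2084\right)} = - \frac{326}{63} - - \frac{217008}{-227156} = - \frac{326}{63} - \left(-217008\right) \left(- \frac{1}{227156}\right) = - \frac{326}{63} - \frac{54252}{56789} = - \frac{21931090}{3577707}$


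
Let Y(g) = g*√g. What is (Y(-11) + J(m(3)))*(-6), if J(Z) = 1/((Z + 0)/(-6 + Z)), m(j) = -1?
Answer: -42 + 66*I*√11 ≈ -42.0 + 218.9*I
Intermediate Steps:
J(Z) = (-6 + Z)/Z (J(Z) = 1/(Z/(-6 + Z)) = (-6 + Z)/Z)
Y(g) = g^(3/2)
(Y(-11) + J(m(3)))*(-6) = ((-11)^(3/2) + (-6 - 1)/(-1))*(-6) = (-11*I*√11 - 1*(-7))*(-6) = (-11*I*√11 + 7)*(-6) = (7 - 11*I*√11)*(-6) = -42 + 66*I*√11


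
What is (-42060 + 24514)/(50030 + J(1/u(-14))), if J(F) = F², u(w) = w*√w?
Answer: -48146224/137282319 ≈ -0.35071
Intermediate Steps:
u(w) = w^(3/2)
(-42060 + 24514)/(50030 + J(1/u(-14))) = (-42060 + 24514)/(50030 + (1/((-14)^(3/2)))²) = -17546/(50030 + (1/(-14*I*√14))²) = -17546/(50030 + (I*√14/196)²) = -17546/(50030 - 1/2744) = -17546/137282319/2744 = -17546*2744/137282319 = -48146224/137282319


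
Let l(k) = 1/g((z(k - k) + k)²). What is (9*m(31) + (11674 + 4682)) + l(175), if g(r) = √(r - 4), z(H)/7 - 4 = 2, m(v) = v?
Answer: 16635 + √47085/47085 ≈ 16635.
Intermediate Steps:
z(H) = 42 (z(H) = 28 + 7*2 = 28 + 14 = 42)
g(r) = √(-4 + r)
l(k) = (-4 + (42 + k)²)^(-½) (l(k) = 1/(√(-4 + (42 + k)²)) = (-4 + (42 + k)²)^(-½))
(9*m(31) + (11674 + 4682)) + l(175) = (9*31 + (11674 + 4682)) + (-4 + (42 + 175)²)^(-½) = (279 + 16356) + (-4 + 217²)^(-½) = 16635 + (-4 + 47089)^(-½) = 16635 + 47085^(-½) = 16635 + √47085/47085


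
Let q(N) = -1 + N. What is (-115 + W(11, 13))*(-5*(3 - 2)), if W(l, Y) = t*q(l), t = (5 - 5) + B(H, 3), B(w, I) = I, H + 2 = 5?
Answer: 425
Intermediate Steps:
H = 3 (H = -2 + 5 = 3)
t = 3 (t = (5 - 5) + 3 = 0 + 3 = 3)
W(l, Y) = -3 + 3*l (W(l, Y) = 3*(-1 + l) = -3 + 3*l)
(-115 + W(11, 13))*(-5*(3 - 2)) = (-115 + (-3 + 3*11))*(-5*(3 - 2)) = (-115 + (-3 + 33))*(-5*1) = (-115 + 30)*(-5) = -85*(-5) = 425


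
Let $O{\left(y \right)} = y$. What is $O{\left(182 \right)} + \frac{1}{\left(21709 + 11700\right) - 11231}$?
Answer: $\frac{4036397}{22178} \approx 182.0$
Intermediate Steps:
$O{\left(182 \right)} + \frac{1}{\left(21709 + 11700\right) - 11231} = 182 + \frac{1}{\left(21709 + 11700\right) - 11231} = 182 + \frac{1}{33409 - 11231} = 182 + \frac{1}{22178} = \frac{4036397}{22178}$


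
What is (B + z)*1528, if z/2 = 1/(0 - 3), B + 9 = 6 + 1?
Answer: -12224/3 ≈ -4074.7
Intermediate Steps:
B = -2 (B = -9 + (6 + 1) = -9 + 7 = -2)
z = -2/3 (z = 2/(0 - 3) = 2/(-3) = 2*(-1/3) = -2/3 ≈ -0.66667)
(B + z)*1528 = (-2 - 2/3)*1528 = -8/3*1528 = -12224/3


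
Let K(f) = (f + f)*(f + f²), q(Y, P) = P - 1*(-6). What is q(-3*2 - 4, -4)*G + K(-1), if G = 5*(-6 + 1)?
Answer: -50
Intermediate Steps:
q(Y, P) = 6 + P (q(Y, P) = P + 6 = 6 + P)
G = -25 (G = 5*(-5) = -25)
K(f) = 2*f*(f + f²) (K(f) = (2*f)*(f + f²) = 2*f*(f + f²))
q(-3*2 - 4, -4)*G + K(-1) = (6 - 4)*(-25) + 2*(-1)²*(1 - 1) = 2*(-25) + 2*1*0 = -50 + 0 = -50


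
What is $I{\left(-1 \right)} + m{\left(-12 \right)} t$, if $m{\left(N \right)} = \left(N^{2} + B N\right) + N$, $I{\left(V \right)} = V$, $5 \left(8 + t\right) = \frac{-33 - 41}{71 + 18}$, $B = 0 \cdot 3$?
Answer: $- \frac{480133}{445} \approx -1079.0$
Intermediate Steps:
$B = 0$
$t = - \frac{3634}{445}$ ($t = -8 + \frac{\left(-33 - 41\right) \frac{1}{71 + 18}}{5} = -8 + \frac{\left(-74\right) \frac{1}{89}}{5} = -8 + \frac{1}{5} \left(- \frac{74}{89}\right) = -8 - \frac{74}{445} = - \frac{3634}{445} \approx -8.1663$)
$m{\left(N \right)} = N + N^{2}$ ($m{\left(N \right)} = \left(N^{2} + 0 N\right) + N = \left(N^{2} + 0\right) + N = N^{2} + N = N + N^{2}$)
$I{\left(-1 \right)} + m{\left(-12 \right)} t = -1 + - 12 \left(1 - 12\right) \left(- \frac{3634}{445}\right) = -1 + \left(-12\right) \left(-11\right) \left(- \frac{3634}{445}\right) = -1 + 132 \left(- \frac{3634}{445}\right) = -1 - \frac{479688}{445} = - \frac{480133}{445}$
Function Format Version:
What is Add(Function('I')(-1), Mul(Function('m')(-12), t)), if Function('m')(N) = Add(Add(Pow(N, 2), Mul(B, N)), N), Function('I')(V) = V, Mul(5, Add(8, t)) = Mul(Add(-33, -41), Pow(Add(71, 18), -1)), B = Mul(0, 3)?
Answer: Rational(-480133, 445) ≈ -1079.0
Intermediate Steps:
B = 0
t = Rational(-3634, 445) (t = Add(-8, Mul(Rational(1, 5), Mul(Add(-33, -41), Pow(Add(71, 18), -1)))) = Add(-8, Mul(Rational(1, 5), Mul(-74, Pow(89, -1)))) = Add(-8, Mul(Rational(1, 5), Mul(-74, Rational(1, 89)))) = Add(-8, Mul(Rational(1, 5), Rational(-74, 89))) = Add(-8, Rational(-74, 445)) = Rational(-3634, 445) ≈ -8.1663)
Function('m')(N) = Add(N, Pow(N, 2)) (Function('m')(N) = Add(Add(Pow(N, 2), Mul(0, N)), N) = Add(Add(Pow(N, 2), 0), N) = Add(Pow(N, 2), N) = Add(N, Pow(N, 2)))
Add(Function('I')(-1), Mul(Function('m')(-12), t)) = Add(-1, Mul(Mul(-12, Add(1, -12)), Rational(-3634, 445))) = Add(-1, Mul(Mul(-12, -11), Rational(-3634, 445))) = Add(-1, Mul(132, Rational(-3634, 445))) = Add(-1, Rational(-479688, 445)) = Rational(-480133, 445)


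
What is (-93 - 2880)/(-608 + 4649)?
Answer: -991/1347 ≈ -0.73571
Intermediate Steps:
(-93 - 2880)/(-608 + 4649) = -2973/4041 = -2973*1/4041 = -991/1347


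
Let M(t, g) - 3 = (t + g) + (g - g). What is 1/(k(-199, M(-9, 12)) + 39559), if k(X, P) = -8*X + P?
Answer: 1/41157 ≈ 2.4297e-5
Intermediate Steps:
M(t, g) = 3 + g + t (M(t, g) = 3 + ((t + g) + (g - g)) = 3 + ((g + t) + 0) = 3 + (g + t) = 3 + g + t)
k(X, P) = P - 8*X
1/(k(-199, M(-9, 12)) + 39559) = 1/(((3 + 12 - 9) - 8*(-199)) + 39559) = 1/((6 + 1592) + 39559) = 1/(1598 + 39559) = 1/41157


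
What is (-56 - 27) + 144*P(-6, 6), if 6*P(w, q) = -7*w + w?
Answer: 781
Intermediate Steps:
P(w, q) = -w (P(w, q) = (-7*w + w)/6 = (-6*w)/6 = -w)
(-56 - 27) + 144*P(-6, 6) = (-56 - 27) + 144*(-1*(-6)) = -83 + 144*6 = -83 + 864 = 781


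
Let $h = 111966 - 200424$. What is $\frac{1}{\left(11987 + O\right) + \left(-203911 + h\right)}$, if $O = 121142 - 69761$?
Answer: $- \frac{1}{229001} \approx -4.3668 \cdot 10^{-6}$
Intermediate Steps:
$h = -88458$ ($h = 111966 - 200424 = -88458$)
$O = 51381$
$\frac{1}{\left(11987 + O\right) + \left(-203911 + h\right)} = \frac{1}{\left(11987 + 51381\right) - 292369} = \frac{1}{63368 - 292369} = \frac{1}{-229001} = - \frac{1}{229001}$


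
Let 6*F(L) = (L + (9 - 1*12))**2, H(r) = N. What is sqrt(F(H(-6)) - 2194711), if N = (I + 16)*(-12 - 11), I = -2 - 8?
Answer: I*sqrt(8765590)/2 ≈ 1480.3*I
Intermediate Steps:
I = -10
N = -138 (N = (-10 + 16)*(-12 - 11) = 6*(-23) = -138)
H(r) = -138
F(L) = (-3 + L)**2/6 (F(L) = (L + (9 - 1*12))**2/6 = (L + (9 - 12))**2/6 = (L - 3)**2/6 = (-3 + L)**2/6)
sqrt(F(H(-6)) - 2194711) = sqrt((-3 - 138)**2/6 - 2194711) = sqrt((1/6)*(-141)**2 - 2194711) = sqrt((1/6)*19881 - 2194711) = sqrt(6627/2 - 2194711) = sqrt(-4382795/2) = I*sqrt(8765590)/2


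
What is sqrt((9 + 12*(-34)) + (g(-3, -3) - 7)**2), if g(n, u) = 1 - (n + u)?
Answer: I*sqrt(399) ≈ 19.975*I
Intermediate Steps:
g(n, u) = 1 - n - u (g(n, u) = 1 + (-n - u) = 1 - n - u)
sqrt((9 + 12*(-34)) + (g(-3, -3) - 7)**2) = sqrt((9 + 12*(-34)) + ((1 - 1*(-3) - 1*(-3)) - 7)**2) = sqrt((9 - 408) + ((1 + 3 + 3) - 7)**2) = sqrt(-399 + (7 - 7)**2) = sqrt(-399 + 0**2) = sqrt(-399 + 0) = sqrt(-399) = I*sqrt(399)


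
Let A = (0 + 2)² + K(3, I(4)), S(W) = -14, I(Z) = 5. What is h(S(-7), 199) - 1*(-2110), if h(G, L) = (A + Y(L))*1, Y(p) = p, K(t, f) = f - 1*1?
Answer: 2317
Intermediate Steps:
K(t, f) = -1 + f (K(t, f) = f - 1 = -1 + f)
A = 8 (A = (0 + 2)² + (-1 + 5) = 2² + 4 = 4 + 4 = 8)
h(G, L) = 8 + L (h(G, L) = (8 + L)*1 = 8 + L)
h(S(-7), 199) - 1*(-2110) = (8 + 199) - 1*(-2110) = 207 + 2110 = 2317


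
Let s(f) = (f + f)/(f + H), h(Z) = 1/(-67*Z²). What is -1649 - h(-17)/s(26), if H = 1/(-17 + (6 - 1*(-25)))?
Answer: -23244738971/14096264 ≈ -1649.0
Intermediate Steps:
H = 1/14 (H = 1/(-17 + (6 + 25)) = 1/(-17 + 31) = 1/14 ≈ 0.071429)
h(Z) = -1/(67*Z²)
s(f) = 2*f/(1/14 + f) (s(f) = (f + f)/(f + 1/14) = (2*f)/(1/14 + f) = 2*f/(1/14 + f))
-1649 - h(-17)/s(26) = -1649 - (-1/67/(-17)²)/(28*26/(1 + 14*26)) = -1649 - (-1/67*1/289)/(28*26/(1 + 364)) = -1649 - (-1)/(19363*(28*26/365)) = -1649 - (-1)/(19363*(28*26*(1/365))) = -1649 - (-1)/(19363*728/365) = -1649 - (-1)*365/(19363*728) = -1649 - 1*(-365/14096264) = -1649 + 365/14096264 = -23244738971/14096264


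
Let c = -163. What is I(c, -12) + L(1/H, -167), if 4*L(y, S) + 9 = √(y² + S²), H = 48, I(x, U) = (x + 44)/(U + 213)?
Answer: -2285/804 + √64256257/192 ≈ 38.908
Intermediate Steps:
I(x, U) = (44 + x)/(213 + U)
L(y, S) = -9/4 + √(S² + y²)/4 (L(y, S) = -9/4 + √(y² + S²)/4 = -9/4 + √(S² + y²)/4)
I(c, -12) + L(1/H, -167) = (44 - 163)/(213 - 12) + (-9/4 + √((-167)² + (1/48)²)/4) = -119/201 + (-9/4 + √(27889 + (1/48)²)/4) = (1/201)*(-119) + (-9/4 + √(27889 + 1/2304)/4) = -119/201 + (-9/4 + √(64256257/2304)/4) = -119/201 + (-9/4 + (√64256257/48)/4) = -119/201 + (-9/4 + √64256257/192) = -2285/804 + √64256257/192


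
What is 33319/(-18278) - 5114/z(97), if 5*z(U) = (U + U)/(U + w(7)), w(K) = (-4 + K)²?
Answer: -1905673871/136382 ≈ -13973.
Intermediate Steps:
z(U) = 2*U/(5*(9 + U)) (z(U) = ((U + U)/(U + (-4 + 7)²))/5 = ((2*U)/(U + 3²))/5 = ((2*U)/(U + 9))/5 = ((2*U)/(9 + U))/5 = (2*U/(9 + U))/5 = 2*U/(5*(9 + U)))
33319/(-18278) - 5114/z(97) = 33319/(-18278) - 5114/((⅖)*97/(9 + 97)) = 33319*(-1/18278) - 5114/((⅖)*97/106) = -2563/1406 - 5114/((⅖)*97*(1/106)) = -2563/1406 - 5114/97/265 = -2563/1406 - 5114*265/97 = -2563/1406 - 1355210/97 = -1905673871/136382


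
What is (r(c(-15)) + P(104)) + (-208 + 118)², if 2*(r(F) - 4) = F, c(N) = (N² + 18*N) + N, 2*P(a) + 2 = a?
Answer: 8125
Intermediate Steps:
P(a) = -1 + a/2
c(N) = N² + 19*N
r(F) = 4 + F/2
(r(c(-15)) + P(104)) + (-208 + 118)² = ((4 + (-15*(19 - 15))/2) + (-1 + (½)*104)) + (-208 + 118)² = ((4 + (-15*4)/2) + (-1 + 52)) + (-90)² = ((4 + (½)*(-60)) + 51) + 8100 = ((4 - 30) + 51) + 8100 = (-26 + 51) + 8100 = 25 + 8100 = 8125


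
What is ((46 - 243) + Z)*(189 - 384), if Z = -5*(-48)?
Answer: -8385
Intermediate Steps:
Z = 240
((46 - 243) + Z)*(189 - 384) = ((46 - 243) + 240)*(189 - 384) = (-197 + 240)*(-195) = 43*(-195) = -8385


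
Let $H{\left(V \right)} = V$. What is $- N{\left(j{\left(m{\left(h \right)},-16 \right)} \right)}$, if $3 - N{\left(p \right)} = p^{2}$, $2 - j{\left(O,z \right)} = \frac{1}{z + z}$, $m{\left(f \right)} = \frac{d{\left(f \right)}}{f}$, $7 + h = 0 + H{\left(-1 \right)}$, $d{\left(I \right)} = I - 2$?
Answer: $\frac{1153}{1024} \approx 1.126$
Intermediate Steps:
$d{\left(I \right)} = -2 + I$ ($d{\left(I \right)} = I - 2 = -2 + I$)
$h = -8$ ($h = -7 + \left(0 - 1\right) = -7 - 1 = -8$)
$m{\left(f \right)} = \frac{-2 + f}{f}$
$j{\left(O,z \right)} = 2 - \frac{1}{2 z}$ ($j{\left(O,z \right)} = 2 - \frac{1}{z + z} = 2 - \frac{1}{2 z}$)
$N{\left(p \right)} = 3 - p^{2}$
$- N{\left(j{\left(m{\left(h \right)},-16 \right)} \right)} = - (3 - \left(2 - \frac{1}{2 \left(-16\right)}\right)^{2}) = - (3 - \left(2 - - \frac{1}{32}\right)^{2}) = - (3 - \left(2 + \frac{1}{32}\right)^{2}) = - (3 - \left(\frac{65}{32}\right)^{2}) = - (3 - \frac{4225}{1024}) = \left(-1\right) \left(- \frac{1153}{1024}\right) = \frac{1153}{1024}$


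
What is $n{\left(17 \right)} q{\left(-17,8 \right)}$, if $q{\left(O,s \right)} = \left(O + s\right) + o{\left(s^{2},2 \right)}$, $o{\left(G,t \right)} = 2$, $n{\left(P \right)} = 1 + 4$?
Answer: $-35$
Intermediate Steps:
$n{\left(P \right)} = 5$
$q{\left(O,s \right)} = 2 + O + s$ ($q{\left(O,s \right)} = \left(O + s\right) + 2 = 2 + O + s$)
$n{\left(17 \right)} q{\left(-17,8 \right)} = 5 \left(2 - 17 + 8\right) = 5 \left(-7\right) = -35$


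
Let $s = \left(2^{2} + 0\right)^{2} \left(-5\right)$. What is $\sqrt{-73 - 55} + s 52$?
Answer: $-4160 + 8 i \sqrt{2} \approx -4160.0 + 11.314 i$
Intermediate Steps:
$s = -80$ ($s = \left(4 + 0\right)^{2} \left(-5\right) = 4^{2} \left(-5\right) = 16 \left(-5\right) = -80$)
$\sqrt{-73 - 55} + s 52 = \sqrt{-73 - 55} - 4160 = \sqrt{-128} - 4160 = 8 i \sqrt{2} - 4160 = -4160 + 8 i \sqrt{2}$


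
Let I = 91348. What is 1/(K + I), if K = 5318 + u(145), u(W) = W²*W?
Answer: 1/3145291 ≈ 3.1794e-7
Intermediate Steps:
u(W) = W³
K = 3053943 (K = 5318 + 145³ = 5318 + 3048625 = 3053943)
1/(K + I) = 1/(3053943 + 91348) = 1/3145291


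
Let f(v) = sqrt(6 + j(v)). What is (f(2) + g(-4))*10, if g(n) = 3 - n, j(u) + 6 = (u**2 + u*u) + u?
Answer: 70 + 10*sqrt(10) ≈ 101.62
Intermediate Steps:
j(u) = -6 + u + 2*u**2 (j(u) = -6 + ((u**2 + u*u) + u) = -6 + ((u**2 + u**2) + u) = -6 + (2*u**2 + u) = -6 + (u + 2*u**2) = -6 + u + 2*u**2)
f(v) = sqrt(v + 2*v**2) (f(v) = sqrt(6 + (-6 + v + 2*v**2)) = sqrt(v + 2*v**2))
(f(2) + g(-4))*10 = (sqrt(2*(1 + 2*2)) + (3 - 1*(-4)))*10 = (sqrt(2*(1 + 4)) + (3 + 4))*10 = (sqrt(2*5) + 7)*10 = (sqrt(10) + 7)*10 = (7 + sqrt(10))*10 = 70 + 10*sqrt(10)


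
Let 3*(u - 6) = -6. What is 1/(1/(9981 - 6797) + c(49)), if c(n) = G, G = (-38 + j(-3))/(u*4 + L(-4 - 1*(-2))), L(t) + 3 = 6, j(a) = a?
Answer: -60496/130525 ≈ -0.46348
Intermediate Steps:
u = 4 (u = 6 + (1/3)*(-6) = 6 - 2 = 4)
L(t) = 3 (L(t) = -3 + 6 = 3)
G = -41/19 (G = (-38 - 3)/(4*4 + 3) = -41/(16 + 3) = -41/19 ≈ -2.1579)
c(n) = -41/19
1/(1/(9981 - 6797) + c(49)) = 1/(1/(9981 - 6797) - 41/19) = 1/(1/3184 - 41/19) = 1/(-130525/60496) = -60496/130525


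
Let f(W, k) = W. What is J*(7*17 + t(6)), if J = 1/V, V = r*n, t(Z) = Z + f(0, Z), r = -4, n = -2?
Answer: 125/8 ≈ 15.625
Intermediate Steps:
t(Z) = Z (t(Z) = Z + 0 = Z)
V = 8 (V = -4*(-2) = 8)
J = ⅛ (J = 1/8 = ⅛ ≈ 0.12500)
J*(7*17 + t(6)) = (7*17 + 6)/8 = (119 + 6)/8 = (⅛)*125 = 125/8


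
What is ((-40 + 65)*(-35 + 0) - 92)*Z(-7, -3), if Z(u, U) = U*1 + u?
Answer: 9670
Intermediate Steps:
Z(u, U) = U + u
((-40 + 65)*(-35 + 0) - 92)*Z(-7, -3) = ((-40 + 65)*(-35 + 0) - 92)*(-3 - 7) = (25*(-35) - 92)*(-10) = (-875 - 92)*(-10) = -967*(-10) = 9670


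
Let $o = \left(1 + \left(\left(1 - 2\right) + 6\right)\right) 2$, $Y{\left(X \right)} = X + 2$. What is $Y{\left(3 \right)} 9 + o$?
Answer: $57$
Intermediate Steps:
$Y{\left(X \right)} = 2 + X$
$o = 12$ ($o = \left(1 + \left(-1 + 6\right)\right) 2 = \left(1 + 5\right) 2 = 6 \cdot 2 = 12$)
$Y{\left(3 \right)} 9 + o = \left(2 + 3\right) 9 + 12 = 5 \cdot 9 + 12 = 45 + 12 = 57$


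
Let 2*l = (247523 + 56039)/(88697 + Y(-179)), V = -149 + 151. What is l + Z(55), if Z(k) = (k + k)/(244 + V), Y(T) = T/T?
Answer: 7849151/3636618 ≈ 2.1584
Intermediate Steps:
V = 2
Y(T) = 1
Z(k) = k/123 (Z(k) = (k + k)/(244 + 2) = (2*k)/246 = (2*k)*(1/246) = k/123)
l = 151781/88698 (l = ((247523 + 56039)/(88697 + 1))/2 = (303562/88698)/2 = (303562*(1/88698))/2 = (1/2)*(151781/44349) = 151781/88698 ≈ 1.7112)
l + Z(55) = 151781/88698 + (1/123)*55 = 151781/88698 + 55/123 = 7849151/3636618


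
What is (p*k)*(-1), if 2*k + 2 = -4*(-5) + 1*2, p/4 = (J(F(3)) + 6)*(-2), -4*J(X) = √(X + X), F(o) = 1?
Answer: 480 - 20*√2 ≈ 451.72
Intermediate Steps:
J(X) = -√2*√X/4 (J(X) = -√(X + X)/4 = -√2*√X/4)
p = -48 + 2*√2 (p = 4*((-√2*√1/4 + 6)*(-2)) = 4*((-¼*√2*1 + 6)*(-2)) = 4*((-√2/4 + 6)*(-2)) = 4*((6 - √2/4)*(-2)) = 4*(-12 + √2/2) = -48 + 2*√2 ≈ -45.172)
k = 10 (k = -1 + (-4*(-5) + 1*2)/2 = -1 + (20 + 2)/2 = -1 + (½)*22 = -1 + 11 = 10)
(p*k)*(-1) = ((-48 + 2*√2)*10)*(-1) = (-480 + 20*√2)*(-1) = 480 - 20*√2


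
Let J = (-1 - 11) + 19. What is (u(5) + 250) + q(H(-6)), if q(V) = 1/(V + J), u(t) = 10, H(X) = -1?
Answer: 1561/6 ≈ 260.17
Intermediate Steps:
J = 7 (J = -12 + 19 = 7)
q(V) = 1/(7 + V) (q(V) = 1/(V + 7) = 1/(7 + V))
(u(5) + 250) + q(H(-6)) = (10 + 250) + 1/(7 - 1) = 260 + 1/6 = 1561/6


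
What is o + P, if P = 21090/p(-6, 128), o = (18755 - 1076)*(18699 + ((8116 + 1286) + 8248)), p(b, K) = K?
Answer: 41127304689/64 ≈ 6.4261e+8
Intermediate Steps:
o = 642613971 (o = 17679*(18699 + (9402 + 8248)) = 17679*(18699 + 17650) = 17679*36349 = 642613971)
P = 10545/64 (P = 21090/128 = 21090*(1/128) = 10545/64 ≈ 164.77)
o + P = 642613971 + 10545/64 = 41127304689/64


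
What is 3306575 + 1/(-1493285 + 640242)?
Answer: 2820650657724/853043 ≈ 3.3066e+6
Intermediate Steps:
3306575 + 1/(-1493285 + 640242) = 3306575 + 1/(-853043) = 3306575 - 1/853043 = 2820650657724/853043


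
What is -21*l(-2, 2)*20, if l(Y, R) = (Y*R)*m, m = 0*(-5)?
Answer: 0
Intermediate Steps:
m = 0
l(Y, R) = 0 (l(Y, R) = (Y*R)*0 = (R*Y)*0 = 0)
-21*l(-2, 2)*20 = -21*0*20 = 0*20 = 0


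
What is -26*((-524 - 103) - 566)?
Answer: 31018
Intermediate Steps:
-26*((-524 - 103) - 566) = -26*(-627 - 566) = -26*(-1193) = 31018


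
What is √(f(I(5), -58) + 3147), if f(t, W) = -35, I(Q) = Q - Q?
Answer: 2*√778 ≈ 55.785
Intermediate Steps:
I(Q) = 0
√(f(I(5), -58) + 3147) = √(-35 + 3147) = √3112 = 2*√778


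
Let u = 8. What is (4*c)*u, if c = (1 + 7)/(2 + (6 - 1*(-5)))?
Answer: 256/13 ≈ 19.692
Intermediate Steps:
c = 8/13 (c = 8/(2 + (6 + 5)) = 8/(2 + 11) = 8/13 ≈ 0.61539)
(4*c)*u = (4*(8/13))*8 = (32/13)*8 = 256/13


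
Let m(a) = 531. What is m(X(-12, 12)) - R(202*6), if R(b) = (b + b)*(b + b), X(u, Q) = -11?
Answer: -5875245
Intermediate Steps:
R(b) = 4*b**2 (R(b) = (2*b)*(2*b) = 4*b**2)
m(X(-12, 12)) - R(202*6) = 531 - 4*(202*6)**2 = 531 - 4*1212**2 = 531 - 4*1468944 = 531 - 1*5875776 = 531 - 5875776 = -5875245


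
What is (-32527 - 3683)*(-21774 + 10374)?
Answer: 412794000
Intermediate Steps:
(-32527 - 3683)*(-21774 + 10374) = -36210*(-11400) = 412794000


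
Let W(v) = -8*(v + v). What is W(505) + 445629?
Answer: 437549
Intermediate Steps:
W(v) = -16*v
W(505) + 445629 = -16*505 + 445629 = -8080 + 445629 = 437549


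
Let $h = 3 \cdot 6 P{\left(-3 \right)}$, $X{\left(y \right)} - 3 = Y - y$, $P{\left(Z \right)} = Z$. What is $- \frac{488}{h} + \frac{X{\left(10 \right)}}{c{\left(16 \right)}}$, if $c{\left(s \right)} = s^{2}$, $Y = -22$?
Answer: $\frac{61681}{6912} \approx 8.9238$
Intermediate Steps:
$X{\left(y \right)} = -19 - y$ ($X{\left(y \right)} = 3 - \left(22 + y\right) = -19 - y$)
$h = -54$ ($h = 3 \cdot 6 \left(-3\right) = 18 \left(-3\right) = -54$)
$- \frac{488}{h} + \frac{X{\left(10 \right)}}{c{\left(16 \right)}} = - \frac{488}{-54} + \frac{-19 - 10}{16^{2}} = \left(-488\right) \left(- \frac{1}{54}\right) + \frac{-19 - 10}{256} = \frac{244}{27} - \frac{29}{256} = \frac{61681}{6912}$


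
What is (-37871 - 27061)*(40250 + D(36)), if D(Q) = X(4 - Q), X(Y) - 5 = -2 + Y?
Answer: -2611629972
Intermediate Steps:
X(Y) = 3 + Y (X(Y) = 5 + (-2 + Y) = 3 + Y)
D(Q) = 7 - Q (D(Q) = 3 + (4 - Q) = 7 - Q)
(-37871 - 27061)*(40250 + D(36)) = (-37871 - 27061)*(40250 + (7 - 1*36)) = -64932*(40250 + (7 - 36)) = -64932*(40250 - 29) = -64932*40221 = -2611629972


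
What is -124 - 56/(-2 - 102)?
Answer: -1605/13 ≈ -123.46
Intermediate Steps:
-124 - 56/(-2 - 102) = -124 - 56/(-104) = -124 - 56*(-1/104) = -124 + 7/13 = -1605/13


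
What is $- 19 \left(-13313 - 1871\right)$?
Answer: $288496$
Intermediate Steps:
$- 19 \left(-13313 - 1871\right) = \left(-19\right) \left(-15184\right) = 288496$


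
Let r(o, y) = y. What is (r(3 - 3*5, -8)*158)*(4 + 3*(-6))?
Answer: 17696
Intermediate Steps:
(r(3 - 3*5, -8)*158)*(4 + 3*(-6)) = (-8*158)*(4 + 3*(-6)) = -1264*(4 - 18) = -1264*(-14) = 17696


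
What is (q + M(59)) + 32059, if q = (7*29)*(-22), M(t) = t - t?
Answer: 27593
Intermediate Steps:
M(t) = 0
q = -4466 (q = 203*(-22) = -4466)
(q + M(59)) + 32059 = (-4466 + 0) + 32059 = -4466 + 32059 = 27593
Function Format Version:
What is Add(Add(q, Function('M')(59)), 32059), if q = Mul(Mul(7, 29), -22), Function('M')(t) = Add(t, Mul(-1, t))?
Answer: 27593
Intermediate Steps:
Function('M')(t) = 0
q = -4466 (q = Mul(203, -22) = -4466)
Add(Add(q, Function('M')(59)), 32059) = Add(Add(-4466, 0), 32059) = Add(-4466, 32059) = 27593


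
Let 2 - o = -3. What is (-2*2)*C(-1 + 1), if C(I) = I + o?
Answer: -20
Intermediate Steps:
o = 5 (o = 2 - 1*(-3) = 2 + 3 = 5)
C(I) = 5 + I (C(I) = I + 5 = 5 + I)
(-2*2)*C(-1 + 1) = (-2*2)*(5 + (-1 + 1)) = -4*(5 + 0) = -4*5 = -20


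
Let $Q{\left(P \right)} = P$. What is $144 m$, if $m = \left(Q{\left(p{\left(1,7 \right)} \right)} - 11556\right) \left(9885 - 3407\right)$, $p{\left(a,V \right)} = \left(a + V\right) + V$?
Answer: $-10765814112$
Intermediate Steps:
$p{\left(a,V \right)} = a + 2 V$ ($p{\left(a,V \right)} = \left(V + a\right) + V = a + 2 V$)
$m = -74762598$ ($m = \left(\left(1 + 2 \cdot 7\right) - 11556\right) \left(9885 - 3407\right) = \left(\left(1 + 14\right) - 11556\right) 6478 = \left(15 - 11556\right) 6478 = \left(-11541\right) 6478 = -74762598$)
$144 m = 144 \left(-74762598\right) = -10765814112$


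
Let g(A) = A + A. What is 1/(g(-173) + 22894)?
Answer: 1/22548 ≈ 4.4350e-5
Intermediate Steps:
g(A) = 2*A
1/(g(-173) + 22894) = 1/(2*(-173) + 22894) = 1/(-346 + 22894) = 1/22548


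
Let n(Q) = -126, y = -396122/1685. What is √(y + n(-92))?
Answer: 4*I*√64075495/1685 ≈ 19.002*I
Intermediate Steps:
y = -396122/1685 (y = -396122*1/1685 = -396122/1685 ≈ -235.09)
√(y + n(-92)) = √(-396122/1685 - 126) = √(-608432/1685) = 4*I*√64075495/1685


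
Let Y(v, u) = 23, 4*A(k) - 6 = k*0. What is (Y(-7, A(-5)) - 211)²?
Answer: 35344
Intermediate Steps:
A(k) = 3/2 (A(k) = 3/2 + (k*0)/4 = 3/2 + (¼)*0 = 3/2 + 0 = 3/2)
(Y(-7, A(-5)) - 211)² = (23 - 211)² = (-188)² = 35344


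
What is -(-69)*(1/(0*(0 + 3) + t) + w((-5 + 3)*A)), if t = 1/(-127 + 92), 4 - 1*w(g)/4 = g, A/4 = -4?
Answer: -10143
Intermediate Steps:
A = -16 (A = 4*(-4) = -16)
w(g) = 16 - 4*g
t = -1/35 (t = 1/(-35) = -1/35 ≈ -0.028571)
-(-69)*(1/(0*(0 + 3) + t) + w((-5 + 3)*A)) = -(-69)*(1/(0*(0 + 3) - 1/35) + (16 - 4*(-5 + 3)*(-16))) = -(-69)*(1/(0*3 - 1/35) + (16 - (-8)*(-16))) = -(-69)*(1/(0 - 1/35) + (16 - 4*32)) = -(-69)*(1/(-1/35) + (16 - 128)) = -(-69)*(-35 - 112) = -(-69)*(-147) = -1*10143 = -10143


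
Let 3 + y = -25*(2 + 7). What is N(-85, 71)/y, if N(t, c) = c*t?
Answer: 6035/228 ≈ 26.469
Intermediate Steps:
y = -228 (y = -3 - 25*(2 + 7) = -3 - 25*9 = -3 - 225 = -228)
N(-85, 71)/y = (71*(-85))/(-228) = -6035*(-1/228) = 6035/228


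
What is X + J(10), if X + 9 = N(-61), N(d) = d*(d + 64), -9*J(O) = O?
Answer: -1738/9 ≈ -193.11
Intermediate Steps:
J(O) = -O/9
N(d) = d*(64 + d)
X = -192 (X = -9 - 61*(64 - 61) = -9 - 61*3 = -9 - 183 = -192)
X + J(10) = -192 - ⅑*10 = -192 - 10/9 = -1738/9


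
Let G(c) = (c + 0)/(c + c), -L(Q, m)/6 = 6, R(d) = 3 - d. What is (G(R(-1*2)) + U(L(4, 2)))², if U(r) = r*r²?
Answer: 8706942721/4 ≈ 2.1767e+9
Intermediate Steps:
L(Q, m) = -36 (L(Q, m) = -6*6 = -36)
U(r) = r³
G(c) = ½ (G(c) = c/((2*c)) = c*(1/(2*c)) = ½)
(G(R(-1*2)) + U(L(4, 2)))² = (½ + (-36)³)² = (½ - 46656)² = (-93311/2)² = 8706942721/4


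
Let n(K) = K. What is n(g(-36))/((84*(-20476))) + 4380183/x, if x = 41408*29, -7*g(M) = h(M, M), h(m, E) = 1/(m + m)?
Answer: 59329026813179/16265118135168 ≈ 3.6476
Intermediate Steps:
h(m, E) = 1/(2*m)
g(M) = -1/(14*M)
x = 1200832
n(g(-36))/((84*(-20476))) + 4380183/x = (-1/14/(-36))/((84*(-20476))) + 4380183/1200832 = -1/14*(-1/36)/(-1719984) + 4380183*(1/1200832) = (1/504)*(-1/1719984) + 4380183/1200832 = -1/866871936 + 4380183/1200832 = 59329026813179/16265118135168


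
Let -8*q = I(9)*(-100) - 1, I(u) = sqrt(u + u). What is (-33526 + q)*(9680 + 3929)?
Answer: -3650029063/8 + 1020675*sqrt(2)/2 ≈ -4.5553e+8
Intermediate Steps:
I(u) = sqrt(2)*sqrt(u) (I(u) = sqrt(2*u) = sqrt(2)*sqrt(u))
q = 1/8 + 75*sqrt(2)/2 (q = -((sqrt(2)*sqrt(9))*(-100) - 1)/8 = -((sqrt(2)*3)*(-100) - 1)/8 = -((3*sqrt(2))*(-100) - 1)/8 = -(-300*sqrt(2) - 1)/8 = -(-1 - 300*sqrt(2))/8 = 1/8 + 75*sqrt(2)/2 ≈ 53.158)
(-33526 + q)*(9680 + 3929) = (-33526 + (1/8 + 75*sqrt(2)/2))*(9680 + 3929) = (-268207/8 + 75*sqrt(2)/2)*13609 = -3650029063/8 + 1020675*sqrt(2)/2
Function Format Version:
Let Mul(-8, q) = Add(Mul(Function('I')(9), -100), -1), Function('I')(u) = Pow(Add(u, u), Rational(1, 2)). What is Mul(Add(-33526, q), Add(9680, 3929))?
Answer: Add(Rational(-3650029063, 8), Mul(Rational(1020675, 2), Pow(2, Rational(1, 2)))) ≈ -4.5553e+8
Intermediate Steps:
Function('I')(u) = Mul(Pow(2, Rational(1, 2)), Pow(u, Rational(1, 2))) (Function('I')(u) = Pow(Mul(2, u), Rational(1, 2)) = Mul(Pow(2, Rational(1, 2)), Pow(u, Rational(1, 2))))
q = Add(Rational(1, 8), Mul(Rational(75, 2), Pow(2, Rational(1, 2)))) (q = Mul(Rational(-1, 8), Add(Mul(Mul(Pow(2, Rational(1, 2)), Pow(9, Rational(1, 2))), -100), -1)) = Mul(Rational(-1, 8), Add(Mul(Mul(Pow(2, Rational(1, 2)), 3), -100), -1)) = Mul(Rational(-1, 8), Add(Mul(Mul(3, Pow(2, Rational(1, 2))), -100), -1)) = Mul(Rational(-1, 8), Add(Mul(-300, Pow(2, Rational(1, 2))), -1)) = Mul(Rational(-1, 8), Add(-1, Mul(-300, Pow(2, Rational(1, 2))))) = Add(Rational(1, 8), Mul(Rational(75, 2), Pow(2, Rational(1, 2)))) ≈ 53.158)
Mul(Add(-33526, q), Add(9680, 3929)) = Mul(Add(-33526, Add(Rational(1, 8), Mul(Rational(75, 2), Pow(2, Rational(1, 2))))), Add(9680, 3929)) = Mul(Add(Rational(-268207, 8), Mul(Rational(75, 2), Pow(2, Rational(1, 2)))), 13609) = Add(Rational(-3650029063, 8), Mul(Rational(1020675, 2), Pow(2, Rational(1, 2))))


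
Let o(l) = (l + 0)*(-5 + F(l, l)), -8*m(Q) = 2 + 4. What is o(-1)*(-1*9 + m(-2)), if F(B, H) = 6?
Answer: 39/4 ≈ 9.7500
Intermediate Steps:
m(Q) = -3/4 (m(Q) = -(2 + 4)/8 = -1/8*6 = -3/4)
o(l) = l (o(l) = (l + 0)*(-5 + 6) = l*1 = l)
o(-1)*(-1*9 + m(-2)) = -(-1*9 - 3/4) = -(-9 - 3/4) = -1*(-39/4) = 39/4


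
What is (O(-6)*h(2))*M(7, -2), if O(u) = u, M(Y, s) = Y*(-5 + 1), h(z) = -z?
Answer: -336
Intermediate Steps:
M(Y, s) = -4*Y (M(Y, s) = Y*(-4) = -4*Y)
(O(-6)*h(2))*M(7, -2) = (-(-6)*2)*(-4*7) = -6*(-2)*(-28) = 12*(-28) = -336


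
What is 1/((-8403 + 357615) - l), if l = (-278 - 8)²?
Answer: 1/267416 ≈ 3.7395e-6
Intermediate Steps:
l = 81796 (l = (-286)² = 81796)
1/((-8403 + 357615) - l) = 1/((-8403 + 357615) - 1*81796) = 1/(349212 - 81796) = 1/267416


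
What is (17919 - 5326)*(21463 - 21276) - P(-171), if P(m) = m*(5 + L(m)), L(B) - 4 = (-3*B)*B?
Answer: -12644203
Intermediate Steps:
L(B) = 4 - 3*B² (L(B) = 4 + (-3*B)*B = 4 - 3*B²)
P(m) = m*(9 - 3*m²) (P(m) = m*(5 + (4 - 3*m²)) = m*(9 - 3*m²))
(17919 - 5326)*(21463 - 21276) - P(-171) = (17919 - 5326)*(21463 - 21276) - 3*(-171)*(3 - 1*(-171)²) = 12593*187 - 3*(-171)*(3 - 1*29241) = 2354891 - 3*(-171)*(3 - 29241) = 2354891 - 3*(-171)*(-29238) = 2354891 - 1*14999094 = 2354891 - 14999094 = -12644203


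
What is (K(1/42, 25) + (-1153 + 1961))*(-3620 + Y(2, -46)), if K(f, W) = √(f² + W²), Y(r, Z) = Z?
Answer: -2962128 - 611*√1102501/7 ≈ -3.0538e+6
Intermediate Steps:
K(f, W) = √(W² + f²)
(K(1/42, 25) + (-1153 + 1961))*(-3620 + Y(2, -46)) = (√(25² + (1/42)²) + (-1153 + 1961))*(-3620 - 46) = (√(625 + (1/42)²) + 808)*(-3666) = (√(625 + 1/1764) + 808)*(-3666) = (√(1102501/1764) + 808)*(-3666) = (√1102501/42 + 808)*(-3666) = (808 + √1102501/42)*(-3666) = -2962128 - 611*√1102501/7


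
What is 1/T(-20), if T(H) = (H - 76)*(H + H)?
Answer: 1/3840 ≈ 0.00026042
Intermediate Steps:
T(H) = 2*H*(-76 + H) (T(H) = (-76 + H)*(2*H) = 2*H*(-76 + H))
1/T(-20) = 1/(2*(-20)*(-76 - 20)) = 1/(2*(-20)*(-96)) = 1/3840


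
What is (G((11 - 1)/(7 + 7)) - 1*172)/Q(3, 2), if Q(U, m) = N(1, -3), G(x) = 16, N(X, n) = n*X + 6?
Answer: -52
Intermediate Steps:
N(X, n) = 6 + X*n (N(X, n) = X*n + 6 = 6 + X*n)
Q(U, m) = 3 (Q(U, m) = 6 + 1*(-3) = 6 - 3 = 3)
(G((11 - 1)/(7 + 7)) - 1*172)/Q(3, 2) = (16 - 1*172)/3 = (16 - 172)*(1/3) = -156*1/3 = -52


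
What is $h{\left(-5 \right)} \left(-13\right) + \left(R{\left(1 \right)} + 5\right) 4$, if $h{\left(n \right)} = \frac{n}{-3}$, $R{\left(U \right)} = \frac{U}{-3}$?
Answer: $-3$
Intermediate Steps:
$R{\left(U \right)} = - \frac{U}{3}$ ($R{\left(U \right)} = U \left(- \frac{1}{3}\right) = - \frac{U}{3}$)
$h{\left(n \right)} = - \frac{n}{3}$ ($h{\left(n \right)} = n \left(- \frac{1}{3}\right) = - \frac{n}{3}$)
$h{\left(-5 \right)} \left(-13\right) + \left(R{\left(1 \right)} + 5\right) 4 = \left(- \frac{1}{3}\right) \left(-5\right) \left(-13\right) + \left(\left(- \frac{1}{3}\right) 1 + 5\right) 4 = \frac{5}{3} \left(-13\right) + \left(- \frac{1}{3} + 5\right) 4 = - \frac{65}{3} + \frac{14}{3} \cdot 4 = - \frac{65}{3} + \frac{56}{3} = -3$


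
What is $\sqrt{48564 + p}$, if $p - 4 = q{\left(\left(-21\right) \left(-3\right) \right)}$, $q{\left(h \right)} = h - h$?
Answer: $2 \sqrt{12142} \approx 220.38$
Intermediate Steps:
$q{\left(h \right)} = 0$
$p = 4$ ($p = 4 + 0 = 4$)
$\sqrt{48564 + p} = \sqrt{48564 + 4} = \sqrt{48568} = 2 \sqrt{12142}$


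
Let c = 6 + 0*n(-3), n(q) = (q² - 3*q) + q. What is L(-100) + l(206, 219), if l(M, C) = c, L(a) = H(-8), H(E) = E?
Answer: -2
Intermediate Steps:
L(a) = -8
n(q) = q² - 2*q
c = 6 (c = 6 + 0*(-3*(-2 - 3)) = 6 + 0*(-3*(-5)) = 6 + 0*15 = 6 + 0 = 6)
l(M, C) = 6
L(-100) + l(206, 219) = -8 + 6 = -2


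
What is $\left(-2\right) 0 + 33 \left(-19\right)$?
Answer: $-627$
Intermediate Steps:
$\left(-2\right) 0 + 33 \left(-19\right) = 0 - 627 = -627$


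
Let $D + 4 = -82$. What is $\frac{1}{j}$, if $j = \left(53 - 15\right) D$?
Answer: $- \frac{1}{3268} \approx -0.000306$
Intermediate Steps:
$D = -86$ ($D = -4 - 82 = -86$)
$j = -3268$ ($j = \left(53 - 15\right) \left(-86\right) = 38 \left(-86\right) = -3268$)
$\frac{1}{j} = \frac{1}{-3268} = - \frac{1}{3268}$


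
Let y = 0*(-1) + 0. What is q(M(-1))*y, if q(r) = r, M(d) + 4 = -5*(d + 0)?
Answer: 0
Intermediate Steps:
M(d) = -4 - 5*d (M(d) = -4 - 5*(d + 0) = -4 - 5*d)
y = 0 (y = 0 + 0 = 0)
q(M(-1))*y = (-4 - 5*(-1))*0 = (-4 + 5)*0 = 1*0 = 0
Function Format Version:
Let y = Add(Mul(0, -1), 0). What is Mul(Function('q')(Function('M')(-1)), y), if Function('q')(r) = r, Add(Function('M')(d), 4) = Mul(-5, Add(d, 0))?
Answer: 0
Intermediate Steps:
Function('M')(d) = Add(-4, Mul(-5, d)) (Function('M')(d) = Add(-4, Mul(-5, Add(d, 0))) = Add(-4, Mul(-5, d)))
y = 0 (y = Add(0, 0) = 0)
Mul(Function('q')(Function('M')(-1)), y) = Mul(Add(-4, Mul(-5, -1)), 0) = Mul(Add(-4, 5), 0) = Mul(1, 0) = 0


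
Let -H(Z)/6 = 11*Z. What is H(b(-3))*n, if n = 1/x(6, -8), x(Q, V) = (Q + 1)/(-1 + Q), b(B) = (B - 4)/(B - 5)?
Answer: -165/4 ≈ -41.250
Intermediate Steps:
b(B) = (-4 + B)/(-5 + B)
x(Q, V) = (1 + Q)/(-1 + Q)
H(Z) = -66*Z
n = 5/7 (n = 1/((1 + 6)/(-1 + 6)) = 1/(7/5) = 5/7 ≈ 0.71429)
H(b(-3))*n = -66*(-4 - 3)/(-5 - 3)*(5/7) = -66*(-7)/(-8)*(5/7) = -(-33)*(-7)/4*(5/7) = -66*7/8*(5/7) = -231/4*5/7 = -165/4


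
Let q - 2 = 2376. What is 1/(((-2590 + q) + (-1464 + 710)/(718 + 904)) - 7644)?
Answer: -811/6371593 ≈ -0.00012728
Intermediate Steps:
q = 2378 (q = 2 + 2376 = 2378)
1/(((-2590 + q) + (-1464 + 710)/(718 + 904)) - 7644) = 1/(((-2590 + 2378) + (-1464 + 710)/(718 + 904)) - 7644) = 1/((-212 - 754/1622) - 7644) = 1/((-212 - 754*1/1622) - 7644) = 1/((-212 - 377/811) - 7644) = 1/(-172309/811 - 7644) = 1/(-6371593/811) = -811/6371593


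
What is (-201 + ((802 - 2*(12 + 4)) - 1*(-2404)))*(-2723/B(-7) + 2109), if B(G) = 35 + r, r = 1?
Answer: 72542191/12 ≈ 6.0452e+6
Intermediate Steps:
B(G) = 36 (B(G) = 35 + 1 = 36)
(-201 + ((802 - 2*(12 + 4)) - 1*(-2404)))*(-2723/B(-7) + 2109) = (-201 + ((802 - 2*(12 + 4)) - 1*(-2404)))*(-2723/36 + 2109) = (-201 + ((802 - 2*16) + 2404))*(-2723*1/36 + 2109) = (-201 + ((802 - 32) + 2404))*(-2723/36 + 2109) = (-201 + (770 + 2404))*(73201/36) = (-201 + 3174)*(73201/36) = 2973*(73201/36) = 72542191/12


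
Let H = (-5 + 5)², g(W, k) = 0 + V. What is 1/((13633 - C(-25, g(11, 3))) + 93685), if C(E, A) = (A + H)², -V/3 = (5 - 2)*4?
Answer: 1/106022 ≈ 9.4320e-6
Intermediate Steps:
V = -36 (V = -3*(5 - 2)*4 = -9*4 = -3*12 = -36)
g(W, k) = -36 (g(W, k) = 0 - 36 = -36)
H = 0 (H = 0² = 0)
C(E, A) = A² (C(E, A) = (A + 0)² = A²)
1/((13633 - C(-25, g(11, 3))) + 93685) = 1/((13633 - 1*(-36)²) + 93685) = 1/((13633 - 1*1296) + 93685) = 1/((13633 - 1296) + 93685) = 1/(12337 + 93685) = 1/106022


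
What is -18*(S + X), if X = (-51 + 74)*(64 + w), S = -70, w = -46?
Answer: -6192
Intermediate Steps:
X = 414 (X = (-51 + 74)*(64 - 46) = 23*18 = 414)
-18*(S + X) = -18*(-70 + 414) = -18*344 = -6192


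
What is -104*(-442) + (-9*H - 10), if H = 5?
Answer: 45913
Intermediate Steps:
-104*(-442) + (-9*H - 10) = -104*(-442) + (-9*5 - 10) = 45968 + (-45 - 10) = 45968 - 55 = 45913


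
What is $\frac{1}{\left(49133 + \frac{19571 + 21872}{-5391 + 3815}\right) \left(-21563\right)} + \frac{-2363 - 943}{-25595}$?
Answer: $\frac{220683069641566}{1708524866537701} \approx 0.12917$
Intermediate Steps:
$\frac{1}{\left(49133 + \frac{19571 + 21872}{-5391 + 3815}\right) \left(-21563\right)} + \frac{-2363 - 943}{-25595} = \frac{1}{49133 + \frac{41443}{-1576}} \left(- \frac{1}{21563}\right) + \left(-2363 - 943\right) \left(- \frac{1}{25595}\right) = \frac{1}{49133 + 41443 \left(- \frac{1}{1576}\right)} \left(- \frac{1}{21563}\right) - - \frac{3306}{25595} = \frac{1}{49133 - \frac{41443}{1576}} \left(- \frac{1}{21563}\right) + \frac{3306}{25595} = \frac{1}{\frac{77392165}{1576}} \left(- \frac{1}{21563}\right) + \frac{3306}{25595} = \frac{1576}{77392165} \left(- \frac{1}{21563}\right) + \frac{3306}{25595} = - \frac{1576}{1668807253895} + \frac{3306}{25595} = \frac{220683069641566}{1708524866537701}$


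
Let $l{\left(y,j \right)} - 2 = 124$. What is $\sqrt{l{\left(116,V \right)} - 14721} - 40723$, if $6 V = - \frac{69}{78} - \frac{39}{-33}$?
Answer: $-40723 + i \sqrt{14595} \approx -40723.0 + 120.81 i$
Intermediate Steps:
$V = \frac{85}{1716}$ ($V = \frac{- \frac{69}{78} - \frac{39}{-33}}{6} = \frac{\left(-69\right) \frac{1}{78} - - \frac{13}{11}}{6} = \frac{- \frac{23}{26} + \frac{13}{11}}{6} = \frac{1}{6} \cdot \frac{85}{286} = \frac{85}{1716} \approx 0.049534$)
$l{\left(y,j \right)} = 126$ ($l{\left(y,j \right)} = 2 + 124 = 126$)
$\sqrt{l{\left(116,V \right)} - 14721} - 40723 = \sqrt{126 - 14721} - 40723 = \sqrt{-14595} - 40723 = i \sqrt{14595} - 40723 = -40723 + i \sqrt{14595}$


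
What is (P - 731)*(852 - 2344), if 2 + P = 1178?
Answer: -663940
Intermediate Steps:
P = 1176 (P = -2 + 1178 = 1176)
(P - 731)*(852 - 2344) = (1176 - 731)*(852 - 2344) = 445*(-1492) = -663940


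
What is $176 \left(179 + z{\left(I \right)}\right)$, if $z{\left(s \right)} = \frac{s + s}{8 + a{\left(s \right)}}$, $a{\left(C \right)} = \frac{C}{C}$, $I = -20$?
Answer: $\frac{276496}{9} \approx 30722.0$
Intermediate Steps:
$a{\left(C \right)} = 1$
$z{\left(s \right)} = \frac{2 s}{9}$ ($z{\left(s \right)} = \frac{s + s}{8 + 1} = \frac{2 s}{9}$)
$176 \left(179 + z{\left(I \right)}\right) = 176 \left(179 + \frac{2}{9} \left(-20\right)\right) = 176 \left(179 - \frac{40}{9}\right) = 176 \cdot \frac{1571}{9} = \frac{276496}{9}$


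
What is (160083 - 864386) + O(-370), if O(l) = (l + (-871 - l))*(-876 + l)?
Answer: 380963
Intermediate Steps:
O(l) = 762996 - 871*l (O(l) = -871*(-876 + l) = 762996 - 871*l)
(160083 - 864386) + O(-370) = (160083 - 864386) + (762996 - 871*(-370)) = -704303 + (762996 + 322270) = -704303 + 1085266 = 380963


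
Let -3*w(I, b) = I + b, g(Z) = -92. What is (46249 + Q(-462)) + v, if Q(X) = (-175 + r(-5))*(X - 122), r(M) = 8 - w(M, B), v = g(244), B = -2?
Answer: 435143/3 ≈ 1.4505e+5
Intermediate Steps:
w(I, b) = -I/3 - b/3 (w(I, b) = -(I + b)/3 = -I/3 - b/3)
v = -92
r(M) = 22/3 + M/3 (r(M) = 8 - (-M/3 - ⅓*(-2)) = 8 - (-M/3 + ⅔) = 8 - (⅔ - M/3) = 8 + (-⅔ + M/3) = 22/3 + M/3)
Q(X) = 61976/3 - 508*X/3 (Q(X) = (-175 + (22/3 + (⅓)*(-5)))*(X - 122) = (-175 + (22/3 - 5/3))*(-122 + X) = (-175 + 17/3)*(-122 + X) = -508*(-122 + X)/3 = 61976/3 - 508*X/3)
(46249 + Q(-462)) + v = (46249 + (61976/3 - 508/3*(-462))) - 92 = (46249 + (61976/3 + 78232)) - 92 = (46249 + 296672/3) - 92 = 435419/3 - 92 = 435143/3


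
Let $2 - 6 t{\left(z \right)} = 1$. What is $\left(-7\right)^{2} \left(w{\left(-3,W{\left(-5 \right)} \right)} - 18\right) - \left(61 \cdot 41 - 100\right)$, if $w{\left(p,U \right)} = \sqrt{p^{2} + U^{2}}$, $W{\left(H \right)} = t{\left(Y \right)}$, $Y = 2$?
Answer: $-3283 + \frac{245 \sqrt{13}}{6} \approx -3135.8$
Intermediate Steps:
$t{\left(z \right)} = \frac{1}{6}$ ($t{\left(z \right)} = \frac{1}{3} - \frac{1}{6} = \frac{1}{6}$)
$W{\left(H \right)} = \frac{1}{6}$
$w{\left(p,U \right)} = \sqrt{U^{2} + p^{2}}$
$\left(-7\right)^{2} \left(w{\left(-3,W{\left(-5 \right)} \right)} - 18\right) - \left(61 \cdot 41 - 100\right) = \left(-7\right)^{2} \left(\sqrt{\left(\frac{1}{6}\right)^{2} + \left(-3\right)^{2}} - 18\right) - \left(61 \cdot 41 - 100\right) = 49 \left(\sqrt{\frac{1}{36} + 9} - 18\right) - \left(2501 - 100\right) = 49 \left(\sqrt{\frac{325}{36}} - 18\right) - 2401 = 49 \left(\frac{5 \sqrt{13}}{6} - 18\right) - 2401 = 49 \left(-18 + \frac{5 \sqrt{13}}{6}\right) - 2401 = \left(-882 + \frac{245 \sqrt{13}}{6}\right) - 2401 = -3283 + \frac{245 \sqrt{13}}{6}$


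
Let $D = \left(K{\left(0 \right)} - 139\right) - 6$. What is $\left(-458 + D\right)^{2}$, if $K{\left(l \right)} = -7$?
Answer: $372100$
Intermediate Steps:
$D = -152$ ($D = \left(-7 - 139\right) - 6 = -146 + \left(-14 + 8\right) = -146 - 6 = -152$)
$\left(-458 + D\right)^{2} = \left(-458 - 152\right)^{2} = \left(-610\right)^{2} = 372100$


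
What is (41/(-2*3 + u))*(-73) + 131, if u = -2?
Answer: 4041/8 ≈ 505.13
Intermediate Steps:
(41/(-2*3 + u))*(-73) + 131 = (41/(-2*3 - 2))*(-73) + 131 = (41/(-6 - 2))*(-73) + 131 = (41/(-8))*(-73) + 131 = (41*(-⅛))*(-73) + 131 = -41/8*(-73) + 131 = 2993/8 + 131 = 4041/8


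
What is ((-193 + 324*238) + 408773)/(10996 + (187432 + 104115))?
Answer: 485692/302543 ≈ 1.6054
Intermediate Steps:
((-193 + 324*238) + 408773)/(10996 + (187432 + 104115)) = ((-193 + 77112) + 408773)/(10996 + 291547) = (76919 + 408773)/302543 = 485692*(1/302543) = 485692/302543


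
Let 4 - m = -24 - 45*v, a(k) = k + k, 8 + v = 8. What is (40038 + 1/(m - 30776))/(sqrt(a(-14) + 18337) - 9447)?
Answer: -3876697444027/914522390000 - 1231088423*sqrt(18309)/2743567170000 ≈ -4.2998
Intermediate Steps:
v = 0 (v = -8 + 8 = 0)
a(k) = 2*k
m = 28 (m = 4 - (-24 - 45*0) = 4 - (-24 + 0) = 4 - 1*(-24) = 4 + 24 = 28)
(40038 + 1/(m - 30776))/(sqrt(a(-14) + 18337) - 9447) = (40038 + 1/(28 - 30776))/(sqrt(2*(-14) + 18337) - 9447) = (40038 + 1/(-30748))/(sqrt(-28 + 18337) - 9447) = (40038 - 1/30748)/(sqrt(18309) - 9447) = 1231088423/(30748*(-9447 + sqrt(18309)))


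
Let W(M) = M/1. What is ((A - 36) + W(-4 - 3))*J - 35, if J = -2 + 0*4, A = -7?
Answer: 65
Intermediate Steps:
W(M) = M (W(M) = M*1 = M)
J = -2 (J = -2 + 0 = -2)
((A - 36) + W(-4 - 3))*J - 35 = ((-7 - 36) + (-4 - 3))*(-2) - 35 = (-43 - 7)*(-2) - 35 = -50*(-2) - 35 = 100 - 35 = 65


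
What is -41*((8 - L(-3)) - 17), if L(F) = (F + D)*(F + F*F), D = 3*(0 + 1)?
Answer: 369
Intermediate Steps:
D = 3 (D = 3*1 = 3)
L(F) = (3 + F)*(F + F²) (L(F) = (F + 3)*(F + F*F) = (3 + F)*(F + F²))
-41*((8 - L(-3)) - 17) = -41*((8 - (-3)*(3 + (-3)² + 4*(-3))) - 17) = -41*((8 - (-3)*(3 + 9 - 12)) - 17) = -41*((8 - (-3)*0) - 17) = -41*((8 - 1*0) - 17) = -41*((8 + 0) - 17) = -41*(8 - 17) = -41*(-9) = 369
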